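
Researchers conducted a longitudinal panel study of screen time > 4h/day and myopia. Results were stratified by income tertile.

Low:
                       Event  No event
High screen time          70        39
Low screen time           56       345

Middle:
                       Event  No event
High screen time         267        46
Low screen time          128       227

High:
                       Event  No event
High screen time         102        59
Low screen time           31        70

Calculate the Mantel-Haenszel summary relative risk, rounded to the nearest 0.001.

2.596

RR_MH = Σ(aᵢ·n₀ᵢ/nᵢ) / Σ(cᵢ·n₁ᵢ/nᵢ), with n₁ᵢ = aᵢ+bᵢ (exposed), n₀ᵢ = cᵢ+dᵢ (unexposed), nᵢ = n₁ᵢ+n₀ᵢ.
Stratum 1 (Low): n₁ = 109, n₀ = 401, n = 510; a·n₀/n = 70·401/510 = 55.0392; c·n₁/n = 56·109/510 = 11.9686
Stratum 2 (Middle): n₁ = 313, n₀ = 355, n = 668; a·n₀/n = 267·355/668 = 141.8937; c·n₁/n = 128·313/668 = 59.9760
Stratum 3 (High): n₁ = 161, n₀ = 101, n = 262; a·n₀/n = 102·101/262 = 39.3206; c·n₁/n = 31·161/262 = 19.0496
RR_MH = (55.0392 + 141.8937 + 39.3206) / (11.9686 + 59.9760 + 19.0496) = 236.2535 / 90.9943 = 2.59636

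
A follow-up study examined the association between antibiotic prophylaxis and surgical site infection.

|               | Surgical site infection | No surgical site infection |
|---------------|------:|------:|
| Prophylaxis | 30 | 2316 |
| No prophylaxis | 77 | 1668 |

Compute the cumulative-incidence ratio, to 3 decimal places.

Cells: a = 30, b = 2316, c = 77, d = 1668.
Risk in exposed = 30/2346 = 0.01279; risk in unexposed = 77/1745 = 0.04413.
RR = 0.01279 / 0.04413 = 0.28980
The risk is 71% lower among the exposed than among the unexposed.

0.290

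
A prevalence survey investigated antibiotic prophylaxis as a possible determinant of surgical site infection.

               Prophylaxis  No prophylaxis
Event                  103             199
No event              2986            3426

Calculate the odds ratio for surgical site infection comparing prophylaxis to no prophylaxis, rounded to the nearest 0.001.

Reading the table with exposure as columns: a = 103 (Prophylaxis, case), b = 2986 (Prophylaxis, non-case), c = 199 (No prophylaxis, case), d = 3426.
OR = (a·d)/(b·c) = (103 × 3426) / (2986 × 199) = 352878 / 594214 = 0.59386
Exposure is associated with lower odds of surgical site infection (OR = 0.59 < 1).

0.594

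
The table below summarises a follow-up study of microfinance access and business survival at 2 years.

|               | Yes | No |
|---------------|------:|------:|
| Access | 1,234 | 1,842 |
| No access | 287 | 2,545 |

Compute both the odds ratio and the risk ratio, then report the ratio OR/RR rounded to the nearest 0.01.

1.50

Cells: a = 1234, b = 1842, c = 287, d = 2545.
OR = (1234·2545)/(1842·287) = 3140530/528654 = 5.94062
Risk in exposed = 1234/3076 = 0.40117; risk in unexposed = 287/2832 = 0.10134; RR = 3.95859
OR/RR = 5.94062 / 3.95859 = 1.50069
The outcome is not rare, so the OR lies further from 1 than the RR.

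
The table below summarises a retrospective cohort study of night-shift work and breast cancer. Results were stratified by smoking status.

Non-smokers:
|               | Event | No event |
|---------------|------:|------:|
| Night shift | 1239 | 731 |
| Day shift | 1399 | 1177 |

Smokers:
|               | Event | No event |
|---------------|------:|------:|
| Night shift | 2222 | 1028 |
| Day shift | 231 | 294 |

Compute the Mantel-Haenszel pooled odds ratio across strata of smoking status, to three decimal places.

1.716

OR_MH = Σ(aᵢdᵢ/nᵢ) / Σ(bᵢcᵢ/nᵢ), where nᵢ is the stratum total.
Stratum 1 (Non-smokers): n = 4546; a·d/n = 1239·1177/4546 = 320.7882; b·c/n = 731·1399/4546 = 224.9602
Stratum 2 (Smokers): n = 3775; a·d/n = 2222·294/3775 = 173.0511; b·c/n = 1028·231/3775 = 62.9054
OR_MH = (320.7882 + 173.0511) / (224.9602 + 62.9054) = 493.8393 / 287.8656 = 1.71552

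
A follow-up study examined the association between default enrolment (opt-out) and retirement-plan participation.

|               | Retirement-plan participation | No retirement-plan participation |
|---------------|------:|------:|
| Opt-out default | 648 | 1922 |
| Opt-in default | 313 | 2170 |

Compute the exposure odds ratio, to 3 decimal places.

2.337

Cells: a = 648, b = 1922, c = 313, d = 2170.
OR = (a·d)/(b·c) = (648 × 2170) / (1922 × 313) = 1406160 / 601586 = 2.33742
The odds of retirement-plan participation are about 2.34 times as high in the opt-out default group.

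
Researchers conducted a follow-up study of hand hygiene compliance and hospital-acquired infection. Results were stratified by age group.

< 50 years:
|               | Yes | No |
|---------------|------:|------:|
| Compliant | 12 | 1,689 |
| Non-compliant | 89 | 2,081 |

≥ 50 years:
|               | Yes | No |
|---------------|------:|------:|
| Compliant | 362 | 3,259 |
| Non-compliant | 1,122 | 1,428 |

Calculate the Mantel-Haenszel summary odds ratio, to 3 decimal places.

0.143

OR_MH = Σ(aᵢdᵢ/nᵢ) / Σ(bᵢcᵢ/nᵢ), where nᵢ is the stratum total.
Stratum 1 (< 50 years): n = 3871; a·d/n = 12·2081/3871 = 6.4510; b·c/n = 1689·89/3871 = 38.8326
Stratum 2 (≥ 50 years): n = 6171; a·d/n = 362·1428/6171 = 83.7686; b·c/n = 3259·1122/6171 = 592.5455
OR_MH = (6.4510 + 83.7686) / (38.8326 + 592.5455) = 90.2196 / 631.3781 = 0.14289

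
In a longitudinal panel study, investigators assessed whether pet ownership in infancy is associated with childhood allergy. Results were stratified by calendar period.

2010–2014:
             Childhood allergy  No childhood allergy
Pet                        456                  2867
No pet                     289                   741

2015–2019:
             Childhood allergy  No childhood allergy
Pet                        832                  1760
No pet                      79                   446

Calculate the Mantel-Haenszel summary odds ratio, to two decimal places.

0.84

OR_MH = Σ(aᵢdᵢ/nᵢ) / Σ(bᵢcᵢ/nᵢ), where nᵢ is the stratum total.
Stratum 1 (2010–2014): n = 4353; a·d/n = 456·741/4353 = 77.6237; b·c/n = 2867·289/4353 = 190.3430
Stratum 2 (2015–2019): n = 3117; a·d/n = 832·446/3117 = 119.0478; b·c/n = 1760·79/3117 = 44.6070
OR_MH = (77.6237 + 119.0478) / (190.3430 + 44.6070) = 196.6715 / 234.9500 = 0.83708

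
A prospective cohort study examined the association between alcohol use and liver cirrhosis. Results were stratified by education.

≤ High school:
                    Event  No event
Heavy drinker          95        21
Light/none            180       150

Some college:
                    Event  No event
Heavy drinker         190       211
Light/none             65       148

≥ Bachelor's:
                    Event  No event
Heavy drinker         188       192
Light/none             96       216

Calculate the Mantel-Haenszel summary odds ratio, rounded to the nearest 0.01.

2.37

OR_MH = Σ(aᵢdᵢ/nᵢ) / Σ(bᵢcᵢ/nᵢ), where nᵢ is the stratum total.
Stratum 1 (≤ High school): n = 446; a·d/n = 95·150/446 = 31.9507; b·c/n = 21·180/446 = 8.4753
Stratum 2 (Some college): n = 614; a·d/n = 190·148/614 = 45.7980; b·c/n = 211·65/614 = 22.3371
Stratum 3 (≥ Bachelor's): n = 692; a·d/n = 188·216/692 = 58.6821; b·c/n = 192·96/692 = 26.6358
OR_MH = (31.9507 + 45.7980 + 58.6821) / (8.4753 + 22.3371 + 26.6358) = 136.4308 / 57.4483 = 2.37484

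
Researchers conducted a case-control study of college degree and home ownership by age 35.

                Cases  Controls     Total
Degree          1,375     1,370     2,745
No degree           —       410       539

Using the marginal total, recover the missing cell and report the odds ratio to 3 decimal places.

3.190

The missing cell is in the unexposed row: 539 − 410 = 129.
So a = 1375, b = 1370, c = 129, d = 410.
OR = (a·d)/(b·c) = (1375 × 410) / (1370 × 129) = 563750 / 176730 = 3.18989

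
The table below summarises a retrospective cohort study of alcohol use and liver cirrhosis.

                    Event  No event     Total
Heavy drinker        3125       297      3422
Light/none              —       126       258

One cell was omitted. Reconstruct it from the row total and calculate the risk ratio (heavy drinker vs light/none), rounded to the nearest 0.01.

1.78

The missing cell is in the unexposed row: 258 − 126 = 132.
So a = 3125, b = 297, c = 132, d = 126.
RR = [a/(a+b)] / [c/(c+d)] = (3125/3422) / (132/258) = 0.91321/0.51163 = 1.78491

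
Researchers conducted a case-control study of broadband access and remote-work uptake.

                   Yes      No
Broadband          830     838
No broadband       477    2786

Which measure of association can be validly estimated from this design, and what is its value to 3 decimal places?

Cells: a = 830, b = 838, c = 477, d = 2786.
This is a case-control study: participants were sampled on outcome status, so risks in the source population cannot be estimated directly — relative risk is not valid here. The odds ratio is the appropriate measure.
OR = (a·d)/(b·c) = (830 × 2786) / (838 × 477) = 2312380 / 399726 = 5.78491

5.785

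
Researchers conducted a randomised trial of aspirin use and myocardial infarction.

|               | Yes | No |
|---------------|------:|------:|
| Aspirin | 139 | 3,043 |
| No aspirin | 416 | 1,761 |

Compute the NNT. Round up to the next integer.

Risk in treated group = 139/3182 = 0.04368; risk in control = 416/2177 = 0.19109.
Absolute risk reduction = 0.19109 − 0.04368 = 0.14741
NNT = 1 / ARR = 1 / 0.14741 = 6.784 → round up → 7

7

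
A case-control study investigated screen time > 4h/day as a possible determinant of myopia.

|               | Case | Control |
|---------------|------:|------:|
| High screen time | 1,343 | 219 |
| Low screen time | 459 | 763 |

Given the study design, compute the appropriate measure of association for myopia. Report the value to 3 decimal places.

10.194

Cells: a = 1343, b = 219, c = 459, d = 763.
This is a case-control study: participants were sampled on outcome status, so risks in the source population cannot be estimated directly — relative risk is not valid here. The odds ratio is the appropriate measure.
OR = (a·d)/(b·c) = (1343 × 763) / (219 × 459) = 1024709 / 100521 = 10.19398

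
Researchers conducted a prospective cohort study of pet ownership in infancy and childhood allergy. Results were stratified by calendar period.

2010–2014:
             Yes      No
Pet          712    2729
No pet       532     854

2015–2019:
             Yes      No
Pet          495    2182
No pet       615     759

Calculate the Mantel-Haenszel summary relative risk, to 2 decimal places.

0.47

RR_MH = Σ(aᵢ·n₀ᵢ/nᵢ) / Σ(cᵢ·n₁ᵢ/nᵢ), with n₁ᵢ = aᵢ+bᵢ (exposed), n₀ᵢ = cᵢ+dᵢ (unexposed), nᵢ = n₁ᵢ+n₀ᵢ.
Stratum 1 (2010–2014): n₁ = 3441, n₀ = 1386, n = 4827; a·n₀/n = 712·1386/4827 = 204.4400; c·n₁/n = 532·3441/4827 = 379.2443
Stratum 2 (2015–2019): n₁ = 2677, n₀ = 1374, n = 4051; a·n₀/n = 495·1374/4051 = 167.8919; c·n₁/n = 615·2677/4051 = 406.4071
RR_MH = (204.4400 + 167.8919) / (379.2443 + 406.4071) = 372.3319 / 785.6513 = 0.47391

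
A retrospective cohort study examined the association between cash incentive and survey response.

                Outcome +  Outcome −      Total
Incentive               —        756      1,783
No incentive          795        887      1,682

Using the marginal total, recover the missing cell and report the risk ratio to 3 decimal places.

1.219

The missing cell is in the exposed row: 1783 − 756 = 1027.
So a = 1027, b = 756, c = 795, d = 887.
RR = [a/(a+b)] / [c/(c+d)] = (1027/1783) / (795/1682) = 0.57600/0.47265 = 1.21865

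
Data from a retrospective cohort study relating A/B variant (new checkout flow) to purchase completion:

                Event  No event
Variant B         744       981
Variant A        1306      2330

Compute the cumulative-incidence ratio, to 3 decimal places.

1.201

Cells: a = 744, b = 981, c = 1306, d = 2330.
Risk in exposed = 744/1725 = 0.43130; risk in unexposed = 1306/3636 = 0.35919.
RR = 0.43130 / 0.35919 = 1.20078
The risk among the exposed is 1.20 times that among the unexposed.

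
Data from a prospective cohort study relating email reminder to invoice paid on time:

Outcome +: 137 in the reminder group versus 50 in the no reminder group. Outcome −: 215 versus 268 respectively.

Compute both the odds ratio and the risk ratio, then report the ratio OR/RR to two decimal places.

From the description: a = 137, b = 215, c = 50, d = 268.
OR = (137·268)/(215·50) = 36716/10750 = 3.41544
Risk in exposed = 137/352 = 0.38920; risk in unexposed = 50/318 = 0.15723; RR = 2.47534
OR/RR = 3.41544 / 2.47534 = 1.37979
The outcome is not rare, so the OR lies further from 1 than the RR.

1.38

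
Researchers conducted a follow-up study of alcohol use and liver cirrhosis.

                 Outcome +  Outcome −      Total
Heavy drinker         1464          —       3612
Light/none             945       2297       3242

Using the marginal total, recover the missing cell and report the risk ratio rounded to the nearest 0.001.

1.391

The missing cell is in the exposed row: 3612 − 1464 = 2148.
So a = 1464, b = 2148, c = 945, d = 2297.
RR = [a/(a+b)] / [c/(c+d)] = (1464/3612) / (945/3242) = 0.40532/0.29149 = 1.39051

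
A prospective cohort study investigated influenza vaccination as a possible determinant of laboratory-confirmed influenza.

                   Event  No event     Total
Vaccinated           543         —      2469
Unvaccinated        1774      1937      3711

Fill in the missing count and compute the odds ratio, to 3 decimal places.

0.308

The missing cell is in the exposed row: 2469 − 543 = 1926.
So a = 543, b = 1926, c = 1774, d = 1937.
OR = (a·d)/(b·c) = (543 × 1937) / (1926 × 1774) = 1051791 / 3416724 = 0.30784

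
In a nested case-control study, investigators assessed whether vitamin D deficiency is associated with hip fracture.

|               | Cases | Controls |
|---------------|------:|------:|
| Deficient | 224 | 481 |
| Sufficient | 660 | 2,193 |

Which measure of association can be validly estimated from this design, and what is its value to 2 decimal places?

1.55

Cells: a = 224, b = 481, c = 660, d = 2193.
This is a nested case-control study: participants were sampled on outcome status, so risks in the source population cannot be estimated directly — relative risk is not valid here. The odds ratio is the appropriate measure.
OR = (a·d)/(b·c) = (224 × 2193) / (481 × 660) = 491232 / 317460 = 1.54738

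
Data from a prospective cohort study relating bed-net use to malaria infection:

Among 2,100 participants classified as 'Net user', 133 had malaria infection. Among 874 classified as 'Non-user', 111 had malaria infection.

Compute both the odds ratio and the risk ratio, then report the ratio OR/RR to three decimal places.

From the description: a = 133, b = 1967, c = 111, d = 763.
OR = (133·763)/(1967·111) = 101479/218337 = 0.46478
Risk in exposed = 133/2100 = 0.06333; risk in unexposed = 111/874 = 0.12700; RR = 0.49868
OR/RR = 0.46478 / 0.49868 = 0.93203
The outcome is not rare, so the OR lies further from 1 than the RR.

0.932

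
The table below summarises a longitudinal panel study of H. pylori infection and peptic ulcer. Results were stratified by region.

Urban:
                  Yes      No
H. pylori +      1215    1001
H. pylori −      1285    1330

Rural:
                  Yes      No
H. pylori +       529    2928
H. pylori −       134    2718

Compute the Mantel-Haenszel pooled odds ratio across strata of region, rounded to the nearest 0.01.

1.71

OR_MH = Σ(aᵢdᵢ/nᵢ) / Σ(bᵢcᵢ/nᵢ), where nᵢ is the stratum total.
Stratum 1 (Urban): n = 4831; a·d/n = 1215·1330/4831 = 334.4960; b·c/n = 1001·1285/4831 = 266.2565
Stratum 2 (Rural): n = 6309; a·d/n = 529·2718/6309 = 227.9001; b·c/n = 2928·134/6309 = 62.1893
OR_MH = (334.4960 + 227.9001) / (266.2565 + 62.1893) = 562.3961 / 328.4457 = 1.71230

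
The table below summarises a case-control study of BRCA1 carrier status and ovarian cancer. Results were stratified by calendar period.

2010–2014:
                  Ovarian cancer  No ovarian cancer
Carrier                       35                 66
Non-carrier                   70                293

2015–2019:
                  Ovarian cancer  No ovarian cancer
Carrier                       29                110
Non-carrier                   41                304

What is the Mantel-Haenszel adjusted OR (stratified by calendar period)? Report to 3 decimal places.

2.092

OR_MH = Σ(aᵢdᵢ/nᵢ) / Σ(bᵢcᵢ/nᵢ), where nᵢ is the stratum total.
Stratum 1 (2010–2014): n = 464; a·d/n = 35·293/464 = 22.1013; b·c/n = 66·70/464 = 9.9569
Stratum 2 (2015–2019): n = 484; a·d/n = 29·304/484 = 18.2149; b·c/n = 110·41/484 = 9.3182
OR_MH = (22.1013 + 18.2149) / (9.9569 + 9.3182) = 40.3162 / 19.2751 = 2.09162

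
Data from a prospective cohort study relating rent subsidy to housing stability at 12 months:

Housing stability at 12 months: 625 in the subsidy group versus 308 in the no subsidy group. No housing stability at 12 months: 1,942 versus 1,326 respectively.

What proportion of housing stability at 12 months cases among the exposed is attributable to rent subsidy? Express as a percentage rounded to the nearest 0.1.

22.6

From the description: a = 625, b = 1942, c = 308, d = 1326.
Risk in exposed = 625/2567 = 0.24347; risk in unexposed = 308/1634 = 0.18849.
RR = 0.24347/0.18849 = 1.29168
AR% = (RR − 1)/RR × 100 = (1.29168 − 1)/1.29168 × 100 = 22.5815%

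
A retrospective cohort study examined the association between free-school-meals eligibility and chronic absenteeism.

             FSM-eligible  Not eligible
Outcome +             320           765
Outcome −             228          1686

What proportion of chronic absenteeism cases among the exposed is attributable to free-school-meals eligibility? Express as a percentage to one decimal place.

Reading the table with exposure as columns: a = 320 (FSM-eligible, case), b = 228 (FSM-eligible, non-case), c = 765 (Not eligible, case), d = 1686.
Risk in exposed = 320/548 = 0.58394; risk in unexposed = 765/2451 = 0.31212.
RR = 0.58394/0.31212 = 1.87090
AR% = (RR − 1)/RR × 100 = (1.87090 − 1)/1.87090 × 100 = 46.5499%

46.5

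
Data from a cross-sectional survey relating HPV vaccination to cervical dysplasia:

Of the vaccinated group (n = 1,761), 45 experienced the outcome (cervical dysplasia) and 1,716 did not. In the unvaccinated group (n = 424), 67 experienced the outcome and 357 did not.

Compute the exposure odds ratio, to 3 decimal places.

0.140

From the description: a = 45, b = 1716, c = 67, d = 357.
OR = (a·d)/(b·c) = (45 × 357) / (1716 × 67) = 16065 / 114972 = 0.13973
Exposure is associated with lower odds of cervical dysplasia (OR = 0.14 < 1).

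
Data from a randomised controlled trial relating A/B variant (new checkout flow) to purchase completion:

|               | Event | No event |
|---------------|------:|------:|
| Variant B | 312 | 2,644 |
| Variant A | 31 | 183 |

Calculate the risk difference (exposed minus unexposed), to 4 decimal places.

Cells: a = 312, b = 2644, c = 31, d = 183.
Risk in exposed = 312/2956 = 0.105548; risk in unexposed = 31/214 = 0.144860.
Risk difference = 0.105548 − 0.144860 = -0.039312

-0.0393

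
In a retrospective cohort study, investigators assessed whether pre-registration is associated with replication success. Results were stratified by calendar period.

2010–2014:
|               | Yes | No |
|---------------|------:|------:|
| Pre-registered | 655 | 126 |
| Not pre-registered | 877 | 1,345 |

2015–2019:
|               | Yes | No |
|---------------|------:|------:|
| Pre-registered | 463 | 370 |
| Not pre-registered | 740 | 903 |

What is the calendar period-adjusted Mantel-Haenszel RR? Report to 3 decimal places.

RR_MH = Σ(aᵢ·n₀ᵢ/nᵢ) / Σ(cᵢ·n₁ᵢ/nᵢ), with n₁ᵢ = aᵢ+bᵢ (exposed), n₀ᵢ = cᵢ+dᵢ (unexposed), nᵢ = n₁ᵢ+n₀ᵢ.
Stratum 1 (2010–2014): n₁ = 781, n₀ = 2222, n = 3003; a·n₀/n = 655·2222/3003 = 484.6520; c·n₁/n = 877·781/3003 = 228.0842
Stratum 2 (2015–2019): n₁ = 833, n₀ = 1643, n = 2476; a·n₀/n = 463·1643/2476 = 307.2330; c·n₁/n = 740·833/2476 = 248.9580
RR_MH = (484.6520 + 307.2330) / (228.0842 + 248.9580) = 791.8851 / 477.0422 = 1.65999

1.660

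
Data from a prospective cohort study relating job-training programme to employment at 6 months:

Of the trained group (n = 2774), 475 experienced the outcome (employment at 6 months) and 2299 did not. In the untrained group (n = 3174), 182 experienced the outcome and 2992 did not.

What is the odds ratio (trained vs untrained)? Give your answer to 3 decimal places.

3.397

From the description: a = 475, b = 2299, c = 182, d = 2992.
OR = (a·d)/(b·c) = (475 × 2992) / (2299 × 182) = 1421200 / 418418 = 3.39660
The odds of employment at 6 months are about 3.40 times as high in the trained group.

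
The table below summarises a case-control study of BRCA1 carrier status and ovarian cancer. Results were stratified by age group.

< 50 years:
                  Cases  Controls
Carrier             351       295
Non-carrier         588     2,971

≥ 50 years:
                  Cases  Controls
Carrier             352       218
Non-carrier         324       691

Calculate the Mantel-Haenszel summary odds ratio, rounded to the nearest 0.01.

OR_MH = Σ(aᵢdᵢ/nᵢ) / Σ(bᵢcᵢ/nᵢ), where nᵢ is the stratum total.
Stratum 1 (< 50 years): n = 4205; a·d/n = 351·2971/4205 = 247.9955; b·c/n = 295·588/4205 = 41.2509
Stratum 2 (≥ 50 years): n = 1585; a·d/n = 352·691/1585 = 153.4587; b·c/n = 218·324/1585 = 44.5628
OR_MH = (247.9955 + 153.4587) / (41.2509 + 44.5628) = 401.4542 / 85.8137 = 4.67821

4.68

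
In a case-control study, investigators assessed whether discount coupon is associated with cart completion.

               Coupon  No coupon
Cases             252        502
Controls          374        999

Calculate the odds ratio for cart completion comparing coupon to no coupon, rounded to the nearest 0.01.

1.34

Reading the table with exposure as columns: a = 252 (Coupon, case), b = 374 (Coupon, non-case), c = 502 (No coupon, case), d = 999.
OR = (a·d)/(b·c) = (252 × 999) / (374 × 502) = 251748 / 187748 = 1.34088
The odds of cart completion are about 1.34 times as high in the coupon group.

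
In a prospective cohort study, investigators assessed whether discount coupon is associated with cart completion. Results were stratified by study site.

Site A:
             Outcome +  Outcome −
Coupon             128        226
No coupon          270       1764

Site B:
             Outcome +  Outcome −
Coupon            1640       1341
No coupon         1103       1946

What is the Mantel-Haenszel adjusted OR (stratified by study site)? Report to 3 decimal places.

2.303

OR_MH = Σ(aᵢdᵢ/nᵢ) / Σ(bᵢcᵢ/nᵢ), where nᵢ is the stratum total.
Stratum 1 (Site A): n = 2388; a·d/n = 128·1764/2388 = 94.5528; b·c/n = 226·270/2388 = 25.5528
Stratum 2 (Site B): n = 6030; a·d/n = 1640·1946/6030 = 529.2604; b·c/n = 1341·1103/6030 = 245.2940
OR_MH = (94.5528 + 529.2604) / (25.5528 + 245.2940) = 623.8131 / 270.8468 = 2.30320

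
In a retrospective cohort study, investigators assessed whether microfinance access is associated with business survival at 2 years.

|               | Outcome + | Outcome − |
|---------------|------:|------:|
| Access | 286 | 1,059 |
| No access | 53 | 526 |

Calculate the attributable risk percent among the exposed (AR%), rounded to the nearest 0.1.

57.0

Cells: a = 286, b = 1059, c = 53, d = 526.
Risk in exposed = 286/1345 = 0.21264; risk in unexposed = 53/579 = 0.09154.
RR = 0.21264/0.09154 = 2.32299
AR% = (RR − 1)/RR × 100 = (2.32299 − 1)/2.32299 × 100 = 56.9519%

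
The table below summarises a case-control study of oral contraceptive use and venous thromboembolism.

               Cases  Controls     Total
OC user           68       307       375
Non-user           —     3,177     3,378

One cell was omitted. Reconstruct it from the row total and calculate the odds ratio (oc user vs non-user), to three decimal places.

3.501

The missing cell is in the unexposed row: 3378 − 3177 = 201.
So a = 68, b = 307, c = 201, d = 3177.
OR = (a·d)/(b·c) = (68 × 3177) / (307 × 201) = 216036 / 61707 = 3.50100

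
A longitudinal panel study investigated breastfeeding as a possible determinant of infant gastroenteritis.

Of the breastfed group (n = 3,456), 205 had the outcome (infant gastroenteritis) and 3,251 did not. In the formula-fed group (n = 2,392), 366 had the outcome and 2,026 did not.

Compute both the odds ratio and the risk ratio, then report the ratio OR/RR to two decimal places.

From the description: a = 205, b = 3251, c = 366, d = 2026.
OR = (205·2026)/(3251·366) = 415330/1189866 = 0.34906
Risk in exposed = 205/3456 = 0.05932; risk in unexposed = 366/2392 = 0.15301; RR = 0.38767
OR/RR = 0.34906 / 0.38767 = 0.90040
The outcome is not rare, so the OR lies further from 1 than the RR.

0.90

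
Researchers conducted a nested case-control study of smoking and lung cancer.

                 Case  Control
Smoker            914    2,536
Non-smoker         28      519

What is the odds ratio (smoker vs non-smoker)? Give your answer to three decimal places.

Cells: a = 914, b = 2536, c = 28, d = 519.
OR = (a·d)/(b·c) = (914 × 519) / (2536 × 28) = 474366 / 71008 = 6.68046
The odds of lung cancer are about 6.68 times as high in the smoker group.

6.680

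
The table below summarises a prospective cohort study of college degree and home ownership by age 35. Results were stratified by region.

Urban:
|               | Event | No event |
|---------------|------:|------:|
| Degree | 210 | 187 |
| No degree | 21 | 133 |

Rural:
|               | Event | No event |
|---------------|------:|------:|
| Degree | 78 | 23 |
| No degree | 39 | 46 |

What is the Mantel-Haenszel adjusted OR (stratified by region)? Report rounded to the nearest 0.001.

5.856

OR_MH = Σ(aᵢdᵢ/nᵢ) / Σ(bᵢcᵢ/nᵢ), where nᵢ is the stratum total.
Stratum 1 (Urban): n = 551; a·d/n = 210·133/551 = 50.6897; b·c/n = 187·21/551 = 7.1270
Stratum 2 (Rural): n = 186; a·d/n = 78·46/186 = 19.2903; b·c/n = 23·39/186 = 4.8226
OR_MH = (50.6897 + 19.2903) / (7.1270 + 4.8226) = 69.9800 / 11.9496 = 5.85625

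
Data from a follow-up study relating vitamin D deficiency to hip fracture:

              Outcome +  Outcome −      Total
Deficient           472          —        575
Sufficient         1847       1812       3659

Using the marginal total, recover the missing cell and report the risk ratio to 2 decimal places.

1.63

The missing cell is in the exposed row: 575 − 472 = 103.
So a = 472, b = 103, c = 1847, d = 1812.
RR = [a/(a+b)] / [c/(c+d)] = (472/575) / (1847/3659) = 0.82087/0.50478 = 1.62618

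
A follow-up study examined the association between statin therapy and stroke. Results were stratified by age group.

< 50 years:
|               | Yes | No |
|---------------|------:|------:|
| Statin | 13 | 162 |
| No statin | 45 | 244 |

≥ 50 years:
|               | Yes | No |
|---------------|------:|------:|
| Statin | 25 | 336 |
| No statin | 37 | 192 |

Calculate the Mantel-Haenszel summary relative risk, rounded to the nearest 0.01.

0.45

RR_MH = Σ(aᵢ·n₀ᵢ/nᵢ) / Σ(cᵢ·n₁ᵢ/nᵢ), with n₁ᵢ = aᵢ+bᵢ (exposed), n₀ᵢ = cᵢ+dᵢ (unexposed), nᵢ = n₁ᵢ+n₀ᵢ.
Stratum 1 (< 50 years): n₁ = 175, n₀ = 289, n = 464; a·n₀/n = 13·289/464 = 8.0970; c·n₁/n = 45·175/464 = 16.9720
Stratum 2 (≥ 50 years): n₁ = 361, n₀ = 229, n = 590; a·n₀/n = 25·229/590 = 9.7034; c·n₁/n = 37·361/590 = 22.6390
RR_MH = (8.0970 + 9.7034) / (16.9720 + 22.6390) = 17.8004 / 39.6110 = 0.44938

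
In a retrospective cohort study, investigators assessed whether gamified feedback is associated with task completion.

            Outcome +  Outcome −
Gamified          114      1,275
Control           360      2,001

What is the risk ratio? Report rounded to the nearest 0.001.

Cells: a = 114, b = 1275, c = 360, d = 2001.
Risk in exposed = 114/1389 = 0.08207; risk in unexposed = 360/2361 = 0.15248.
RR = 0.08207 / 0.15248 = 0.53826
The risk is 46% lower among the exposed than among the unexposed.

0.538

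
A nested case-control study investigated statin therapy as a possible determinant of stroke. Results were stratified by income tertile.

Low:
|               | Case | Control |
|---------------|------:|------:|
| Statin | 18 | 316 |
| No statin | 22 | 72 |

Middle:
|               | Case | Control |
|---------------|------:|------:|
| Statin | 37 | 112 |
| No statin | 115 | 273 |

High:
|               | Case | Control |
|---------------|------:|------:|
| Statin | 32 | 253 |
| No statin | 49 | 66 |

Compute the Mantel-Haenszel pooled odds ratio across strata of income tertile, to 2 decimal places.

0.38

OR_MH = Σ(aᵢdᵢ/nᵢ) / Σ(bᵢcᵢ/nᵢ), where nᵢ is the stratum total.
Stratum 1 (Low): n = 428; a·d/n = 18·72/428 = 3.0280; b·c/n = 316·22/428 = 16.2430
Stratum 2 (Middle): n = 537; a·d/n = 37·273/537 = 18.8101; b·c/n = 112·115/537 = 23.9851
Stratum 3 (High): n = 400; a·d/n = 32·66/400 = 5.2800; b·c/n = 253·49/400 = 30.9925
OR_MH = (3.0280 + 18.8101 + 5.2800) / (16.2430 + 23.9851 + 30.9925) = 27.1181 / 71.2206 = 0.38076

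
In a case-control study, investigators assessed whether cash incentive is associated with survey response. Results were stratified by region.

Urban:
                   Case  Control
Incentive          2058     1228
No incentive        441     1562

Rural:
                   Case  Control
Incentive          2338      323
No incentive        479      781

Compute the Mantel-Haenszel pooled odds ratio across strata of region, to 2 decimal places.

7.57

OR_MH = Σ(aᵢdᵢ/nᵢ) / Σ(bᵢcᵢ/nᵢ), where nᵢ is the stratum total.
Stratum 1 (Urban): n = 5289; a·d/n = 2058·1562/5289 = 607.7890; b·c/n = 1228·441/5289 = 102.3914
Stratum 2 (Rural): n = 3921; a·d/n = 2338·781/3921 = 465.6919; b·c/n = 323·479/3921 = 39.4586
OR_MH = (607.7890 + 465.6919) / (102.3914 + 39.4586) = 1073.4809 / 141.8499 = 7.56772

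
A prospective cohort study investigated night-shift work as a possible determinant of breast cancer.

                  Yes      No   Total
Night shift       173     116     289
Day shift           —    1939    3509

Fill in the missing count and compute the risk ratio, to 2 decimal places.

The missing cell is in the unexposed row: 3509 − 1939 = 1570.
So a = 173, b = 116, c = 1570, d = 1939.
RR = [a/(a+b)] / [c/(c+d)] = (173/289) / (1570/3509) = 0.59862/0.44742 = 1.33793

1.34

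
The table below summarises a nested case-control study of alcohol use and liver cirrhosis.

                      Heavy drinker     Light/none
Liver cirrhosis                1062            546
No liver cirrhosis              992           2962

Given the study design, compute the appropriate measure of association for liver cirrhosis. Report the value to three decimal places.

Reading the table with exposure as columns: a = 1062 (Heavy drinker, case), b = 992 (Heavy drinker, non-case), c = 546 (Light/none, case), d = 2962.
This is a nested case-control study: participants were sampled on outcome status, so risks in the source population cannot be estimated directly — relative risk is not valid here. The odds ratio is the appropriate measure.
OR = (a·d)/(b·c) = (1062 × 2962) / (992 × 546) = 3145644 / 541632 = 5.80771

5.808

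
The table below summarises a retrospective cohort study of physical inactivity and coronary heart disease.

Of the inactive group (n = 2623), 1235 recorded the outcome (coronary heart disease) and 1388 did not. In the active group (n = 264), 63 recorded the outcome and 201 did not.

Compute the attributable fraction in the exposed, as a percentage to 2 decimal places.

49.32

From the description: a = 1235, b = 1388, c = 63, d = 201.
Risk in exposed = 1235/2623 = 0.47083; risk in unexposed = 63/264 = 0.23864.
RR = 0.47083/0.23864 = 1.97302
AR% = (RR − 1)/RR × 100 = (1.97302 − 1)/1.97302 × 100 = 49.3163%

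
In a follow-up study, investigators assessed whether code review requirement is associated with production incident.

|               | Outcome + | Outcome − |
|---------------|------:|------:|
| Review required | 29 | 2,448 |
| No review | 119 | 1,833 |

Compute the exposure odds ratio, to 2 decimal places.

Cells: a = 29, b = 2448, c = 119, d = 1833.
OR = (a·d)/(b·c) = (29 × 1833) / (2448 × 119) = 53157 / 291312 = 0.18247
Exposure is associated with lower odds of production incident (OR = 0.18 < 1).

0.18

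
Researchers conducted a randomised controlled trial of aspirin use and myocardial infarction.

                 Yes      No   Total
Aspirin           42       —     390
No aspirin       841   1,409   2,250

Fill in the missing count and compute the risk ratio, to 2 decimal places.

The missing cell is in the exposed row: 390 − 42 = 348.
So a = 42, b = 348, c = 841, d = 1409.
RR = [a/(a+b)] / [c/(c+d)] = (42/390) / (841/2250) = 0.10769/0.37378 = 0.28812

0.29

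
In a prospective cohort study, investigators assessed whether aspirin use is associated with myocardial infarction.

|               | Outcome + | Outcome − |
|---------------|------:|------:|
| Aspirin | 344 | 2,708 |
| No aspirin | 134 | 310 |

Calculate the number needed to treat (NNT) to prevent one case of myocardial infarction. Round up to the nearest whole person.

6

Risk in treated group = 344/3052 = 0.11271; risk in control = 134/444 = 0.30180.
Absolute risk reduction = 0.30180 − 0.11271 = 0.18909
NNT = 1 / ARR = 1 / 0.18909 = 5.289 → round up → 6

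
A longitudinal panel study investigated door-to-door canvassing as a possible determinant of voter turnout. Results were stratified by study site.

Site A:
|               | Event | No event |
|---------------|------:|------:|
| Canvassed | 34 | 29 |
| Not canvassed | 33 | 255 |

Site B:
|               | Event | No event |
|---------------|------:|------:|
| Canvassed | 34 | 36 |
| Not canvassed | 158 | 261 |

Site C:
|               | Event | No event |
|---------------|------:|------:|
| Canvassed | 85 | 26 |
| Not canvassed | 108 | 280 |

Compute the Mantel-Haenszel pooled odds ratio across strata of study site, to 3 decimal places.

OR_MH = Σ(aᵢdᵢ/nᵢ) / Σ(bᵢcᵢ/nᵢ), where nᵢ is the stratum total.
Stratum 1 (Site A): n = 351; a·d/n = 34·255/351 = 24.7009; b·c/n = 29·33/351 = 2.7265
Stratum 2 (Site B): n = 489; a·d/n = 34·261/489 = 18.1472; b·c/n = 36·158/489 = 11.6319
Stratum 3 (Site C): n = 499; a·d/n = 85·280/499 = 47.6954; b·c/n = 26·108/499 = 5.6273
OR_MH = (24.7009 + 18.1472 + 47.6954) / (2.7265 + 11.6319 + 5.6273) = 90.5435 / 19.9857 = 4.53042

4.530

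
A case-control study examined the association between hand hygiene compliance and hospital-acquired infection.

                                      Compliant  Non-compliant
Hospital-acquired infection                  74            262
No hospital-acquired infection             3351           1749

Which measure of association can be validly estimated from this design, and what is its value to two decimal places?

Reading the table with exposure as columns: a = 74 (Compliant, case), b = 3351 (Compliant, non-case), c = 262 (Non-compliant, case), d = 1749.
This is a case-control study: participants were sampled on outcome status, so risks in the source population cannot be estimated directly — relative risk is not valid here. The odds ratio is the appropriate measure.
OR = (a·d)/(b·c) = (74 × 1749) / (3351 × 262) = 129426 / 877962 = 0.14742

0.15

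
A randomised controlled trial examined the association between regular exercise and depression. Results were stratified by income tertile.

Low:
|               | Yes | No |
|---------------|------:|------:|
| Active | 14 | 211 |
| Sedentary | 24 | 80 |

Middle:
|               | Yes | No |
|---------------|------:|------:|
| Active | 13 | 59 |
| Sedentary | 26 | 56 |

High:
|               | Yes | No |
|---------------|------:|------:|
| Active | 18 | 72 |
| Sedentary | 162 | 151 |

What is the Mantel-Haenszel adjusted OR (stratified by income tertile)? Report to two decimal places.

OR_MH = Σ(aᵢdᵢ/nᵢ) / Σ(bᵢcᵢ/nᵢ), where nᵢ is the stratum total.
Stratum 1 (Low): n = 329; a·d/n = 14·80/329 = 3.4043; b·c/n = 211·24/329 = 15.3921
Stratum 2 (Middle): n = 154; a·d/n = 13·56/154 = 4.7273; b·c/n = 59·26/154 = 9.9610
Stratum 3 (High): n = 403; a·d/n = 18·151/403 = 6.7444; b·c/n = 72·162/403 = 28.9429
OR_MH = (3.4043 + 4.7273 + 6.7444) / (15.3921 + 9.9610 + 28.9429) = 14.8759 / 54.2961 = 0.27398

0.27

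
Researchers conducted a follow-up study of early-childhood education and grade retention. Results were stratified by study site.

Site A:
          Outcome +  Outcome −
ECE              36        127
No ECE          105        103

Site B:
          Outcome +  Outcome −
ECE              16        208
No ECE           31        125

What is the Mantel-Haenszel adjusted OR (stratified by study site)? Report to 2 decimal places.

OR_MH = Σ(aᵢdᵢ/nᵢ) / Σ(bᵢcᵢ/nᵢ), where nᵢ is the stratum total.
Stratum 1 (Site A): n = 371; a·d/n = 36·103/371 = 9.9946; b·c/n = 127·105/371 = 35.9434
Stratum 2 (Site B): n = 380; a·d/n = 16·125/380 = 5.2632; b·c/n = 208·31/380 = 16.9684
OR_MH = (9.9946 + 5.2632) / (35.9434 + 16.9684) = 15.2578 / 52.9118 = 0.28836

0.29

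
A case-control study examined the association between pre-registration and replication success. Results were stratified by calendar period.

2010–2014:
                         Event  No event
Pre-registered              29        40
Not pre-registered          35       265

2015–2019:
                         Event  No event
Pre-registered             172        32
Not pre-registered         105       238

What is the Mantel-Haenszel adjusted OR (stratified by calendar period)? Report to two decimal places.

9.63

OR_MH = Σ(aᵢdᵢ/nᵢ) / Σ(bᵢcᵢ/nᵢ), where nᵢ is the stratum total.
Stratum 1 (2010–2014): n = 369; a·d/n = 29·265/369 = 20.8266; b·c/n = 40·35/369 = 3.7940
Stratum 2 (2015–2019): n = 547; a·d/n = 172·238/547 = 74.8373; b·c/n = 32·105/547 = 6.1426
OR_MH = (20.8266 + 74.8373) / (3.7940 + 6.1426) = 95.6639 / 9.9366 = 9.62739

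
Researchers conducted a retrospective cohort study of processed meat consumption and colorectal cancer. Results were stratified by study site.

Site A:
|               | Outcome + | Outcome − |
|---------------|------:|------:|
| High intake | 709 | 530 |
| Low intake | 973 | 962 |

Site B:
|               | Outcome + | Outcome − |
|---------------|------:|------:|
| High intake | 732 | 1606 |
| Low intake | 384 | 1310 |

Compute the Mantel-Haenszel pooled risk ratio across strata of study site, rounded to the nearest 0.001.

RR_MH = Σ(aᵢ·n₀ᵢ/nᵢ) / Σ(cᵢ·n₁ᵢ/nᵢ), with n₁ᵢ = aᵢ+bᵢ (exposed), n₀ᵢ = cᵢ+dᵢ (unexposed), nᵢ = n₁ᵢ+n₀ᵢ.
Stratum 1 (Site A): n₁ = 1239, n₀ = 1935, n = 3174; a·n₀/n = 709·1935/3174 = 432.2353; c·n₁/n = 973·1239/3174 = 379.8195
Stratum 2 (Site B): n₁ = 2338, n₀ = 1694, n = 4032; a·n₀/n = 732·1694/4032 = 307.5417; c·n₁/n = 384·2338/4032 = 222.6667
RR_MH = (432.2353 + 307.5417) / (379.8195 + 222.6667) = 739.7770 / 602.4861 = 1.22787

1.228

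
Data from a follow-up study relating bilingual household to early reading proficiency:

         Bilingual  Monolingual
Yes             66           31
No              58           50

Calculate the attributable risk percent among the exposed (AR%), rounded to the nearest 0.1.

Reading the table with exposure as columns: a = 66 (Bilingual, case), b = 58 (Bilingual, non-case), c = 31 (Monolingual, case), d = 50.
Risk in exposed = 66/124 = 0.53226; risk in unexposed = 31/81 = 0.38272.
RR = 0.53226/0.38272 = 1.39074
AR% = (RR − 1)/RR × 100 = (1.39074 − 1)/1.39074 × 100 = 28.0958%

28.1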